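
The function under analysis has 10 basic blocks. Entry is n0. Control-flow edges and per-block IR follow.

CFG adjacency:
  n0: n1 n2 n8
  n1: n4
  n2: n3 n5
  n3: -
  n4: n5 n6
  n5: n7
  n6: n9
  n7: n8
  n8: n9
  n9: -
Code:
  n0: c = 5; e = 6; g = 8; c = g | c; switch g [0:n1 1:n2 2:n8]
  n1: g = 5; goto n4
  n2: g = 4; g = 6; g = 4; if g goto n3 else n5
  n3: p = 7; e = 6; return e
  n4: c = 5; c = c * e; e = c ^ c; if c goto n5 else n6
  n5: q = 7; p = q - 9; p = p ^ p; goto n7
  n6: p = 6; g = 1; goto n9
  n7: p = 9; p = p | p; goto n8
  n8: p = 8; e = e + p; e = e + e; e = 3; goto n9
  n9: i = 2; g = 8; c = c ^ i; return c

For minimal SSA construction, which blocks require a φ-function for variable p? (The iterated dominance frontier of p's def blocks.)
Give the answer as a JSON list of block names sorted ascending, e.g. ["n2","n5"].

idom tree: n1←n0 n2←n0 n3←n2 n4←n1 n5←n0 n6←n4 n7←n5 n8←n0 n9←n0
Dom∩ at merges:
  n5: preds {n2,n4}: {n0,n2} ∩ {n0,n1,n4} = {n0}; idom=n0
  n8: preds {n0,n7}: {n0} ∩ {n0,n5,n7} = {n0}; idom=n0
  n9: preds {n6,n8}: {n0,n1,n4,n6} ∩ {n0,n8} = {n0}; idom=n0

DF walk-up:
  n5←n2: walk n2 to n0
  n5←n4: walk n4→n1 to n0
  n8←n0: walk · to n0
  n8←n7: walk n7→n5 to n0
  n9←n6: walk n6→n4→n1 to n0
  n9←n8: walk n8 to n0
  n0: DF=∅
  n1: DF={n5,n9}
  n2: DF={n5}
  n3: DF=∅
  n4: DF={n5,n9}
  n5: DF={n8}
  n6: DF={n9}
  n7: DF={n8}
  n8: DF={n9}
  n9: DF=∅

φ for p: defs {n3,n5,n6,n7,n8}
  DF⁺ = {n8,n9}

Answer: ["n8", "n9"]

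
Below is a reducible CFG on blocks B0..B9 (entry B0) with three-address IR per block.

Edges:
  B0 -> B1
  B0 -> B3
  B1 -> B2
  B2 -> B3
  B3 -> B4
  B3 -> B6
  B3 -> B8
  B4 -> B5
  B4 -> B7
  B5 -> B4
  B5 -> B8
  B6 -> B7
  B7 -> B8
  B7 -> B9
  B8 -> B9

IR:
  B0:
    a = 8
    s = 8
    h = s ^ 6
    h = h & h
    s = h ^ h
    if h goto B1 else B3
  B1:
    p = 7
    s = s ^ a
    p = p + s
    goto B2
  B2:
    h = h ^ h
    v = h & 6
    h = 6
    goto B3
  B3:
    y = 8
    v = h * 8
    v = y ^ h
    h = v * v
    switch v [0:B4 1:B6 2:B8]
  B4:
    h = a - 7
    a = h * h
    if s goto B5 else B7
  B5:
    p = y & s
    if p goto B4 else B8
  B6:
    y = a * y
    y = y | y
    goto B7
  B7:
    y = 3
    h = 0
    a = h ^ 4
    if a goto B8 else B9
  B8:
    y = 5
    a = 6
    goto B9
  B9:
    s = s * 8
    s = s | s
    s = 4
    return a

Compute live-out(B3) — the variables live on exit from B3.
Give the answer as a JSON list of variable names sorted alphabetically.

Answer: ["a", "s", "y"]

Working:
Block summaries:
  B0 def {a,h,s} use ∅
  B1 def {p,s} use {a,s}
  B2 def {h,v} use {h}
  B3 def {h,v,y} use {h}
  B4 def {a,h} use {a,s}
  B5 def {p} use {s,y}
  B6 def {y} use {a,y}
  B7 def {a,h,y} use ∅
  B8 def {a,y} use ∅
  B9 def {s} use {a,s}

Backward fixpoint:
  live B0: ∅→{a,h,s}
  live B1: {a,h,s}→{a,h,s}
  live B2: {a,h,s}→{a,h,s}
  live B3: {a,h,s}→{a,s,y}
  live B4: {a,s,y}→{a,s,y}
  live B5: {a,s,y}→{a,s,y}
  live B6: {a,s,y}→{s}
  live B7: {s}→{a,s}
  live B8: {s}→{a,s}
  live B9: {a,s}→∅

live-out(B3) = ["a", "s", "y"]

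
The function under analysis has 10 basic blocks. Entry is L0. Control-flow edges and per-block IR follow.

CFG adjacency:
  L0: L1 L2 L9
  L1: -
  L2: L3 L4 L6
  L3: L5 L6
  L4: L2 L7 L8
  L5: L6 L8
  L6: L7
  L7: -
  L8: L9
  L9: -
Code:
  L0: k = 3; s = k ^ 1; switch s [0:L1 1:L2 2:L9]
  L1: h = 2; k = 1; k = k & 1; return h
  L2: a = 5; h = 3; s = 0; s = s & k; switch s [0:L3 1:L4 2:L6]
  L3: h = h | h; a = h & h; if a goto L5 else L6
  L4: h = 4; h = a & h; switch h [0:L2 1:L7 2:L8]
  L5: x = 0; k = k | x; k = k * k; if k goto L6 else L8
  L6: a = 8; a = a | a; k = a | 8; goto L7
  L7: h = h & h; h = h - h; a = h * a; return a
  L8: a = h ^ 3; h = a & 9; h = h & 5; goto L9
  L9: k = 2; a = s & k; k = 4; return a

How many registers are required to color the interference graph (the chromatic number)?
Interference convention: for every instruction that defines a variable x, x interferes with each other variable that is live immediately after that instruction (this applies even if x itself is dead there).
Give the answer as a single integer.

Per-block:
  L0: {k,s} / ∅
  L1: {h,k} / ∅
  L2: {a,h,s} / {k}
  L3: {a,h} / {h}
  L4: {h} / {a}
  L5: {k,x} / {k}
  L6: {a,k} / ∅
  L7: {a,h} / {a,h}
  L8: {a,h} / {h}
  L9: {a,k} / {s}

Backward fixpoint:
  L0 li=∅ lo={k,s}
  L1 li=∅ lo=∅
  L2 li={k} lo={a,h,k,s}
  L3 li={h,k,s} lo={h,k,s}
  L4 li={a,k,s} lo={a,h,k,s}
  L5 li={h,k,s} lo={h,s}
  L6 li={h} lo={a,h}
  L7 li={a,h} lo=∅
  L8 li={h,s} lo={s}
  L9 li={s} lo=∅

Interference:
  a↔{h,k,s}
  h↔{a,k,s,x}
  k↔{a,h,s,x}
  s↔{a,h,k,x}
  x↔{h,k,s}

Colouring:
  lower bound: {a,h,k,s} mutually conflict ⇒ χ ≥ 4
  4-colouring: c0={h}  c1={k}  c2={s}  c3={a,x}
  χ = 4

Answer: 4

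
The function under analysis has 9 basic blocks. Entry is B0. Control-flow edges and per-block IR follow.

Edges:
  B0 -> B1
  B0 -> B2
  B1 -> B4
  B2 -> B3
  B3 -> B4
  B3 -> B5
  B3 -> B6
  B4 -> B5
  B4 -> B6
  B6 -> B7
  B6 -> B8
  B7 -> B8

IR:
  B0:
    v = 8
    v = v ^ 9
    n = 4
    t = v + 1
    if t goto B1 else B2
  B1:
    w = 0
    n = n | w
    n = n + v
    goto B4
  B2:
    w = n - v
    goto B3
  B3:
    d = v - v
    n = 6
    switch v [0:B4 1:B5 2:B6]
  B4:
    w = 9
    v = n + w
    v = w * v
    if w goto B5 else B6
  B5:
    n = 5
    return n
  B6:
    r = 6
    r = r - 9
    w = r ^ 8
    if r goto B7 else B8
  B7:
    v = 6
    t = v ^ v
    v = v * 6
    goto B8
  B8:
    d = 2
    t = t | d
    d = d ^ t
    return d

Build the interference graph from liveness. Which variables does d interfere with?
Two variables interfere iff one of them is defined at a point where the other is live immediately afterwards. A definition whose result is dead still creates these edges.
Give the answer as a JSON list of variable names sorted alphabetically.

Answer: ["t", "v"]

Derivation:
def/use:
  B0 def {n,t,v} use ∅
  B1 def {n,w} use {n,v}
  B2 def {w} use {n,v}
  B3 def {d,n} use {v}
  B4 def {v,w} use {n}
  B5 def {n} use ∅
  B6 def {r,w} use ∅
  B7 def {t,v} use ∅
  B8 def {d,t} use {t}

Backward fixpoint:
  live B0: ∅→{n,t,v}
  live B1: {n,t,v}→{n,t}
  live B2: {n,t,v}→{t,v}
  live B3: {t,v}→{n,t}
  live B4: {n,t}→{t}
  live B5: ∅→∅
  live B6: {t}→{t}
  live B7: ∅→{t}
  live B8: {t}→∅

Conflict graph:
  d — {t,v}
  n — {t,v,w}
  r — {t,w}
  t — {d,n,r,v,w}
  v — {d,n,t,w}
  w — {n,r,t,v}

N(d) = ["t", "v"]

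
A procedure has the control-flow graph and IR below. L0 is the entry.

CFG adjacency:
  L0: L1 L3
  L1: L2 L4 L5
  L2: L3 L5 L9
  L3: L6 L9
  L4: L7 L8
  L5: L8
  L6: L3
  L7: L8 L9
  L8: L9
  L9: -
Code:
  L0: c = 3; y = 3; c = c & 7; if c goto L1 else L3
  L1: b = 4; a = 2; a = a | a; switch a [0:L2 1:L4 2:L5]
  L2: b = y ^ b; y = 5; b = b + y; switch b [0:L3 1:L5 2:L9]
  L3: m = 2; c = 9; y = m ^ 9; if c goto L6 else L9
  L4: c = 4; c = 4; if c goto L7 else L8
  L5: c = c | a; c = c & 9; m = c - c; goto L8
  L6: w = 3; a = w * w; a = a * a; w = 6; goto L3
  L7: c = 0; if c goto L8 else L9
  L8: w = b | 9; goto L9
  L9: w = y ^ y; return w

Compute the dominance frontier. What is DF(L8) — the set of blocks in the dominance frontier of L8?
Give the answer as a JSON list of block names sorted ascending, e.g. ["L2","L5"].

Answer: ["L9"]

Derivation:
idom tree: L1←L0 L2←L1 L3←L0 L4←L1 L5←L1 L6←L3 L7←L4 L8←L1 L9←L0
Dom∩ at merges:
  L3: preds {L0,L2,L6}: {L0} ∩ {L0,L1,L2} ∩ {L0,L3,L6} = {L0}; idom=L0
  L5: preds {L1,L2}: {L0,L1} ∩ {L0,L1,L2} = {L0,L1}; idom=L1
  L8: preds {L4,L5,L7}: {L0,L1,L4} ∩ {L0,L1,L5} ∩ {L0,L1,L4,L7} = {L0,L1}; idom=L1
  L9: preds {L2,L3,L7,L8}: {L0,L1,L2} ∩ {L0,L3} ∩ {L0,L1,L4,L7} ∩ {L0,L1,L8} = {L0}; idom=L0

DF walk-up:
  L3←L0: walk · to L0
  L3←L2: walk L2→L1 to L0
  L3←L6: walk L6→L3 to L0
  L5←L1: walk · to L1
  L5←L2: walk L2 to L1
  L8←L4: walk L4 to L1
  L8←L5: walk L5 to L1
  L8←L7: walk L7→L4 to L1
  L9←L2: walk L2→L1 to L0
  L9←L3: walk L3 to L0
  L9←L7: walk L7→L4→L1 to L0
  L9←L8: walk L8→L1 to L0
  DF(L0)=∅
  DF(L1)={L3,L9}
  DF(L2)={L3,L5,L9}
  DF(L3)={L3,L9}
  DF(L4)={L8,L9}
  DF(L5)={L8}
  DF(L6)={L3}
  DF(L7)={L8,L9}
  DF(L8)={L9}
  DF(L9)=∅

DF(L8) = ["L9"]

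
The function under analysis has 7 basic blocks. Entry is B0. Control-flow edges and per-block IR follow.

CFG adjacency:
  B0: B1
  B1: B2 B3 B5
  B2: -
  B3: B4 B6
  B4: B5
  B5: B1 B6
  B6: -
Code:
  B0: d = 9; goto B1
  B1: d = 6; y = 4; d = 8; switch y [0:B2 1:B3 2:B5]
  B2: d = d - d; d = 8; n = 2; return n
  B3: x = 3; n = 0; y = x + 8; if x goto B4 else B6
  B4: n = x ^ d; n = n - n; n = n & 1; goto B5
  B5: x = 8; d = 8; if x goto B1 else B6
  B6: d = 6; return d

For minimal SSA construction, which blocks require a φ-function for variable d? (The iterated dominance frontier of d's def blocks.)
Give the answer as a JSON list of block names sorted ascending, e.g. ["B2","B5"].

Answer: ["B1", "B6"]

Working:
idom tree: B1←B0 B2←B1 B3←B1 B4←B3 B5←B1 B6←B1
Join-block Dom:
  B1: preds {B0,B5}: {B0} ∩ {B0,B1,B5} = {B0}; idom=B0
  B5: preds {B1,B4}: {B0,B1} ∩ {B0,B1,B3,B4} = {B0,B1}; idom=B1
  B6: preds {B3,B5}: {B0,B1,B3} ∩ {B0,B1,B5} = {B0,B1}; idom=B1

DF derivation:
  join B1 pred B0: · stop@B0
  join B1 pred B5: B5→B1 stop@B0
  join B5 pred B1: · stop@B1
  join B5 pred B4: B4→B3 stop@B1
  join B6 pred B3: B3 stop@B1
  join B6 pred B5: B5 stop@B1
  B0: DF=∅
  B1: DF={B1}
  B2: DF=∅
  B3: DF={B5,B6}
  B4: DF={B5}
  B5: DF={B1,B6}
  B6: DF=∅

φ for d: defs {B0,B1,B2,B5,B6}
  DF⁺ = {B1,B6}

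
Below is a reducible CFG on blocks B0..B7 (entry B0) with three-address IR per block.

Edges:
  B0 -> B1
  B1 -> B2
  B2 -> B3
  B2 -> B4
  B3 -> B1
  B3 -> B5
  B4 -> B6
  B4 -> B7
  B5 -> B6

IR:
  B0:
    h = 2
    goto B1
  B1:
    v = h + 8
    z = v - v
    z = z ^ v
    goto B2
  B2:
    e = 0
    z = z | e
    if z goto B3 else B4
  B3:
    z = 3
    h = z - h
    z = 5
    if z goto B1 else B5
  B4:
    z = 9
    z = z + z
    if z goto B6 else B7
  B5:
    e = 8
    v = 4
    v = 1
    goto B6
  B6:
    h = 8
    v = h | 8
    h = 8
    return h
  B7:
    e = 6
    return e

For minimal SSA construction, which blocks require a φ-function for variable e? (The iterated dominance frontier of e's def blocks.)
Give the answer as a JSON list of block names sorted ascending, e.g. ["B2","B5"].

Answer: ["B1", "B6"]

Derivation:
idom tree: B1←B0 B2←B1 B3←B2 B4←B2 B5←B3 B6←B2 B7←B4
Join-block Dom:
  B1: preds {B0,B3}: {B0} ∩ {B0,B1,B2,B3} = {B0}; idom=B0
  B6: preds {B4,B5}: {B0,B1,B2,B4} ∩ {B0,B1,B2,B3,B5} = {B0,B1,B2}; idom=B2

DF derivation:
  join B1 pred B0: · stop@B0
  join B1 pred B3: B3→B2→B1 stop@B0
  join B6 pred B4: B4 stop@B2
  join B6 pred B5: B5→B3 stop@B2
  DF(B0)=∅
  DF(B1)={B1}
  DF(B2)={B1}
  DF(B3)={B1,B6}
  DF(B4)={B6}
  DF(B5)={B6}
  DF(B6)=∅
  DF(B7)=∅

φ for e: defs {B2,B5,B7}
  DF⁺ = {B1,B6}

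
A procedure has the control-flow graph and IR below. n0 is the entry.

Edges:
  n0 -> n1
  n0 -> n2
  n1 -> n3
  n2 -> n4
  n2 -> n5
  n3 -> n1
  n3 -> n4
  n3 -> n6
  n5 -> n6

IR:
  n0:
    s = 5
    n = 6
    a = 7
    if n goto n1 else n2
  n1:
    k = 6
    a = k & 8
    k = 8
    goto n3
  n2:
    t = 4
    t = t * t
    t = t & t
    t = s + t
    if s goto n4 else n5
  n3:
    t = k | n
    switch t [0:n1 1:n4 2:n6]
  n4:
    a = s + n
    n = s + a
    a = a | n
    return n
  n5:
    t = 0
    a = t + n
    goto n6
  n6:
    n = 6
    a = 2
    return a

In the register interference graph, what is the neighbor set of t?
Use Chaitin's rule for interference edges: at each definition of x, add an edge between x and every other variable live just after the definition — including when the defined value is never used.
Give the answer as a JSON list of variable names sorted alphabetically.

Answer: ["n", "s"]

Analysis:
Per-block:
  n0: {a,n,s} / ∅
  n1: {a,k} / ∅
  n2: {t} / {s}
  n3: {t} / {k,n}
  n4: {a,n} / {n,s}
  n5: {a,t} / {n}
  n6: {a,n} / ∅

Liveness:
  live n0: ∅→{n,s}
  live n1: {n,s}→{k,n,s}
  live n2: {n,s}→{n,s}
  live n3: {k,n,s}→{n,s}
  live n4: {n,s}→∅
  live n5: {n}→∅
  live n6: ∅→∅

Interference:
  a: {n,s}
  k: {n,s}
  n: {a,k,s,t}
  s: {a,k,n,t}
  t: {n,s}

N(t) = ["n", "s"]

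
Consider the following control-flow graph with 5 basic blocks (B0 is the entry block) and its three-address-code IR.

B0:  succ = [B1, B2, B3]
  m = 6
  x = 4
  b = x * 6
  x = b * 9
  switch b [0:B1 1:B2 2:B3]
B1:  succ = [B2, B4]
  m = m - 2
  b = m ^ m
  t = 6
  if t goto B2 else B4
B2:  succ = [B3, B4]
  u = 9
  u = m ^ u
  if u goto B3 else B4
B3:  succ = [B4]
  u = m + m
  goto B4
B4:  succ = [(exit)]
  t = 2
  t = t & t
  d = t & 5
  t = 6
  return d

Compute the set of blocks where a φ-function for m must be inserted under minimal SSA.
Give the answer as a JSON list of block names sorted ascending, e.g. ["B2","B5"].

Answer: ["B2", "B3", "B4"]

Derivation:
idom tree: B1←B0 B2←B0 B3←B0 B4←B0
Dom∩ at merges:
  B2: preds {B0,B1}: {B0} ∩ {B0,B1} = {B0}; idom=B0
  B3: preds {B0,B2}: {B0} ∩ {B0,B2} = {B0}; idom=B0
  B4: preds {B1,B2,B3}: {B0,B1} ∩ {B0,B2} ∩ {B0,B3} = {B0}; idom=B0

DF walk-up:
  join B2 pred B0: · stop@B0
  join B2 pred B1: B1 stop@B0
  join B3 pred B0: · stop@B0
  join B3 pred B2: B2 stop@B0
  join B4 pred B1: B1 stop@B0
  join B4 pred B2: B2 stop@B0
  join B4 pred B3: B3 stop@B0
  B0 → ∅
  B1 → {B2,B4}
  B2 → {B3,B4}
  B3 → {B4}
  B4 → ∅

φ for m: defs {B0,B1}
  DF⁺ = {B2,B3,B4}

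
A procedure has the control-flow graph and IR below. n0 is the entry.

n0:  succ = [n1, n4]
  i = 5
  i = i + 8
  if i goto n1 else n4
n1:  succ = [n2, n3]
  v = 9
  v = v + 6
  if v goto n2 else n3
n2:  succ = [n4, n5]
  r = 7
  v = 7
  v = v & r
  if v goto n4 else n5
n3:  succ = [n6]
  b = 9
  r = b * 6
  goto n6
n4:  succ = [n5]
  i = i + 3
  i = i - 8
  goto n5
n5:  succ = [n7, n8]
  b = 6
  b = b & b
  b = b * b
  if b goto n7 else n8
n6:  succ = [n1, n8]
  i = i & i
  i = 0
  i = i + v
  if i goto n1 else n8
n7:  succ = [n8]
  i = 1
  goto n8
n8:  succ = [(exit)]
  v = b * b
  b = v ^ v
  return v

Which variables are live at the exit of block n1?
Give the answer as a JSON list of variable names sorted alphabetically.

Per-block:
  n0: def={i} ue=∅
  n1: def={v} ue=∅
  n2: def={r,v} ue=∅
  n3: def={b,r} ue=∅
  n4: def={i} ue={i}
  n5: def={b} ue=∅
  n6: def={i} ue={i,v}
  n7: def={i} ue=∅
  n8: def={b,v} ue={b}

Live sets:
  live n0: ∅→{i}
  live n1: {i}→{i,v}
  live n2: {i}→{i}
  live n3: {i,v}→{b,i,v}
  live n4: {i}→∅
  live n5: ∅→{b}
  live n6: {b,i,v}→{b,i}
  live n7: {b}→{b}
  live n8: {b}→∅

live-out(n1) = ["i", "v"]

Answer: ["i", "v"]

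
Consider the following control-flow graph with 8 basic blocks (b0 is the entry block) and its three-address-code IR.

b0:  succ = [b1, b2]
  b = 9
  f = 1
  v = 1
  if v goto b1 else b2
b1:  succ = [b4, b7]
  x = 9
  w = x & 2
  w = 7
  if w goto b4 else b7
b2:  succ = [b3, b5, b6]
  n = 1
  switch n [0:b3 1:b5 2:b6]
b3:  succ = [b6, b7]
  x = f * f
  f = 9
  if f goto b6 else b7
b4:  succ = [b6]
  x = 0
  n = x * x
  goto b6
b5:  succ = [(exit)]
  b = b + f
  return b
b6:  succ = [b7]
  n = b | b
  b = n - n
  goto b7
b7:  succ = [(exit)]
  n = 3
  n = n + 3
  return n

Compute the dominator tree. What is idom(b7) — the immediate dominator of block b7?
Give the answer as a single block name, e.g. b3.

idom tree: b1←b0 b2←b0 b3←b2 b4←b1 b5←b2 b6←b0 b7←b0
Dom∩ at merges:
  b6: preds {b2,b3,b4}: {b0,b2} ∩ {b0,b2,b3} ∩ {b0,b1,b4} = {b0}; idom=b0
  b7: preds {b1,b3,b6}: {b0,b1} ∩ {b0,b2,b3} ∩ {b0,b6} = {b0}; idom=b0

idom(b7) = b0

Answer: b0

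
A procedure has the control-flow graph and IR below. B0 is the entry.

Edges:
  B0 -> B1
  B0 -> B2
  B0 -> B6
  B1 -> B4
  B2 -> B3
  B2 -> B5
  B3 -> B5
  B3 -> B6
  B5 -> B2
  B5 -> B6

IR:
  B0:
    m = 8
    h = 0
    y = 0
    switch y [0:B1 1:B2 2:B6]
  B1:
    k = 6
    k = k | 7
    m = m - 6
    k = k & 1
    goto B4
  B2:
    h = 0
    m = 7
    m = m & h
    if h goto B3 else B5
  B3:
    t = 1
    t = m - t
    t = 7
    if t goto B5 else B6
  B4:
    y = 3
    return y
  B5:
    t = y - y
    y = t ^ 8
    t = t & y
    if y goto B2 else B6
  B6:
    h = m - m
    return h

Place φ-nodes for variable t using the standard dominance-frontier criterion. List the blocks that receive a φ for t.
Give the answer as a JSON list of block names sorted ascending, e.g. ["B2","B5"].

Answer: ["B2", "B5", "B6"]

Derivation:
idom tree: B1←B0 B2←B0 B3←B2 B4←B1 B5←B2 B6←B0
Dom at joins:
  B2: preds {B0,B5}: {B0} ∩ {B0,B2,B5} = {B0}; idom=B0
  B5: preds {B2,B3}: {B0,B2} ∩ {B0,B2,B3} = {B0,B2}; idom=B2
  B6: preds {B0,B3,B5}: {B0} ∩ {B0,B2,B3} ∩ {B0,B2,B5} = {B0}; idom=B0

DF derivation:
  B2←B0: walk · to B0
  B2←B5: walk B5→B2 to B0
  B5←B2: walk · to B2
  B5←B3: walk B3 to B2
  B6←B0: walk · to B0
  B6←B3: walk B3→B2 to B0
  B6←B5: walk B5→B2 to B0
  B0: DF=∅
  B1: DF=∅
  B2: DF={B2,B6}
  B3: DF={B5,B6}
  B4: DF=∅
  B5: DF={B2,B6}
  B6: DF=∅

φ for t: defs {B3,B5}
  DF⁺ = {B2,B5,B6}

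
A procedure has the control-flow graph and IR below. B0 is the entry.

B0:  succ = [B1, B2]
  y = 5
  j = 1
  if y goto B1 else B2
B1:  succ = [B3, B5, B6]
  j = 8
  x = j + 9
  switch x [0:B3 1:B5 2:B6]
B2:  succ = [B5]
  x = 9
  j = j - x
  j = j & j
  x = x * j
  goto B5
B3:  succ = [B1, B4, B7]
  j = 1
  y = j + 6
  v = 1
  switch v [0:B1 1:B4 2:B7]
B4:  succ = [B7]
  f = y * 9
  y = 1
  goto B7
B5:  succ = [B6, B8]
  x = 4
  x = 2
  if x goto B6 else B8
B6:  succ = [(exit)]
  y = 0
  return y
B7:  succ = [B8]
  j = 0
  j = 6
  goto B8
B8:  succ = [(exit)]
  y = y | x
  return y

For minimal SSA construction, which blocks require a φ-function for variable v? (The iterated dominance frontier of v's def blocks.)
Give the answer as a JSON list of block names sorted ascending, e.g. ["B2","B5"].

idom tree: B1←B0 B2←B0 B3←B1 B4←B3 B5←B0 B6←B0 B7←B3 B8←B0
Dom at joins:
  B1: preds {B0,B3}: {B0} ∩ {B0,B1,B3} = {B0}; idom=B0
  B5: preds {B1,B2}: {B0,B1} ∩ {B0,B2} = {B0}; idom=B0
  B6: preds {B1,B5}: {B0,B1} ∩ {B0,B5} = {B0}; idom=B0
  B7: preds {B3,B4}: {B0,B1,B3} ∩ {B0,B1,B3,B4} = {B0,B1,B3}; idom=B3
  B8: preds {B5,B7}: {B0,B5} ∩ {B0,B1,B3,B7} = {B0}; idom=B0

Frontier:
  join B1 pred B0: · stop@B0
  join B1 pred B3: B3→B1 stop@B0
  join B5 pred B1: B1 stop@B0
  join B5 pred B2: B2 stop@B0
  join B6 pred B1: B1 stop@B0
  join B6 pred B5: B5 stop@B0
  join B7 pred B3: · stop@B3
  join B7 pred B4: B4 stop@B3
  join B8 pred B5: B5 stop@B0
  join B8 pred B7: B7→B3→B1 stop@B0
  DF(B0)=∅
  DF(B1)={B1,B5,B6,B8}
  DF(B2)={B5}
  DF(B3)={B1,B8}
  DF(B4)={B7}
  DF(B5)={B6,B8}
  DF(B6)=∅
  DF(B7)={B8}
  DF(B8)=∅

φ for v: defs {B3}
  DF⁺ = {B1,B5,B6,B8}

Answer: ["B1", "B5", "B6", "B8"]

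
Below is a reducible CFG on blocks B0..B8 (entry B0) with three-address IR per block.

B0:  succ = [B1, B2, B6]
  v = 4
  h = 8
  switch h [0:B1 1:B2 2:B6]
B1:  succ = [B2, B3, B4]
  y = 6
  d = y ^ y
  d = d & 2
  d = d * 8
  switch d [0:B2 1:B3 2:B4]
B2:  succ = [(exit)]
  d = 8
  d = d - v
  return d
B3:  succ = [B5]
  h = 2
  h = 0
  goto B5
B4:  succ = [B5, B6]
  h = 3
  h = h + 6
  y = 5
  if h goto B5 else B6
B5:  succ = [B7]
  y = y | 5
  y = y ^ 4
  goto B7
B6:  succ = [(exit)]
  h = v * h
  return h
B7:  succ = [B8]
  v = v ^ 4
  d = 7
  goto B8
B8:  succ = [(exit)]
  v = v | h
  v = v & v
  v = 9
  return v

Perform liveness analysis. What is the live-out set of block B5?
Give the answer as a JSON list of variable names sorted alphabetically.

Answer: ["h", "v"]

Analysis:
Per-block:
  B0: {h,v} / ∅
  B1: {d,y} / ∅
  B2: {d} / {v}
  B3: {h} / ∅
  B4: {h,y} / ∅
  B5: {y} / {y}
  B6: {h} / {h,v}
  B7: {d,v} / {v}
  B8: {v} / {h,v}

Live sets:
  B0 li=∅ lo={h,v}
  B1 li={v} lo={v,y}
  B2 li={v} lo=∅
  B3 li={v,y} lo={h,v,y}
  B4 li={v} lo={h,v,y}
  B5 li={h,v,y} lo={h,v}
  B6 li={h,v} lo=∅
  B7 li={h,v} lo={h,v}
  B8 li={h,v} lo=∅

live-out(B5) = ["h", "v"]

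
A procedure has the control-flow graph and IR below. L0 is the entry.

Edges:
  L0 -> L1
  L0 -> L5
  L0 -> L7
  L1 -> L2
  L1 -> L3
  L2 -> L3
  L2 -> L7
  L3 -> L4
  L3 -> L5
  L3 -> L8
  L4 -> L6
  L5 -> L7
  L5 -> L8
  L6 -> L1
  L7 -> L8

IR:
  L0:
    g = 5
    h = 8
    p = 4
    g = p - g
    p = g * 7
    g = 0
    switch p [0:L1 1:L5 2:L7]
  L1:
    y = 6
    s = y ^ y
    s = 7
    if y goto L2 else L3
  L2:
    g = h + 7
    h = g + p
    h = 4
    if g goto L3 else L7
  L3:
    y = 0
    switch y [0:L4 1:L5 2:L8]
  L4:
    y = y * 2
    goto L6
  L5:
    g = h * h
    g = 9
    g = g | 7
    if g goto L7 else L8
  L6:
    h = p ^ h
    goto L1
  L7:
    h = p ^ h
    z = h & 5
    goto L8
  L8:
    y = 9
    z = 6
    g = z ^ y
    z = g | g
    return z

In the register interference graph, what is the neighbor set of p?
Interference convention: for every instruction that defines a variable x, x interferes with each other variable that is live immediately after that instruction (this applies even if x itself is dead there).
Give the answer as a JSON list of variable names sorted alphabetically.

Block summaries:
  L0: def={g,h,p} ue=∅
  L1: def={s,y} ue=∅
  L2: def={g,h} ue={h,p}
  L3: def={y} ue=∅
  L4: def={y} ue={y}
  L5: def={g} ue={h}
  L6: def={h} ue={h,p}
  L7: def={h,z} ue={h,p}
  L8: def={g,y,z} ue=∅

Live sets:
  live L0: ∅→{h,p}
  live L1: {h,p}→{h,p}
  live L2: {h,p}→{h,p}
  live L3: {h,p}→{h,p,y}
  live L4: {h,p,y}→{h,p}
  live L5: {h,p}→{h,p}
  live L6: {h,p}→{h,p}
  live L7: {h,p}→∅
  live L8: ∅→∅

Interfere edges:
  g: {h,p}
  h: {g,p,s,y}
  p: {g,h,s,y}
  s: {h,p,y}
  y: {h,p,s,z}
  z: {y}

N(p) = ["g", "h", "s", "y"]

Answer: ["g", "h", "s", "y"]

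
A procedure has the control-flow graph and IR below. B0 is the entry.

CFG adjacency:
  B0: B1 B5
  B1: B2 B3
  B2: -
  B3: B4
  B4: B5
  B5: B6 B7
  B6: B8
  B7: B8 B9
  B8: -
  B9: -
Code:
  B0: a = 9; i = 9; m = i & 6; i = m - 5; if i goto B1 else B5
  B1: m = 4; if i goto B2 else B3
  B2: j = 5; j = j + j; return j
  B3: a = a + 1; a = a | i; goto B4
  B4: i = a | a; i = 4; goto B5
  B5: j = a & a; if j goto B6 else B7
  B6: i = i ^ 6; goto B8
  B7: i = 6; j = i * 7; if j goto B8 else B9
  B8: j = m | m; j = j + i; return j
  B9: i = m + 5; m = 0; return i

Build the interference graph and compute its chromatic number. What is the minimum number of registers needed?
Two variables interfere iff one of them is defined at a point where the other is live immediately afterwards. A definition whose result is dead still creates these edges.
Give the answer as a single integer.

Answer: 3

Derivation:
def/use:
  B0 def {a,i,m} use ∅
  B1 def {m} use {i}
  B2 def {j} use ∅
  B3 def {a} use {a,i}
  B4 def {i} use {a}
  B5 def {j} use {a}
  B6 def {i} use {i}
  B7 def {i,j} use ∅
  B8 def {j} use {i,m}
  B9 def {i,m} use {m}

Liveness:
  B0 li=∅ lo={a,i,m}
  B1 li={a,i} lo={a,i,m}
  B2 li=∅ lo=∅
  B3 li={a,i,m} lo={a,m}
  B4 li={a,m} lo={a,i,m}
  B5 li={a,i,m} lo={i,m}
  B6 li={i,m} lo={i,m}
  B7 li={m} lo={i,m}
  B8 li={i,m} lo=∅
  B9 li={m} lo=∅

Interfere edges:
  a↔{i,m}
  i↔{a,j,m}
  j↔{i,m}
  m↔{a,i,j}

Registers:
  {a,i,m} pairwise interfere (3-clique) ⇒ χ ≥ 3
  3-colouring: r0={i}  r1={m}  r2={a,j}
  χ = 3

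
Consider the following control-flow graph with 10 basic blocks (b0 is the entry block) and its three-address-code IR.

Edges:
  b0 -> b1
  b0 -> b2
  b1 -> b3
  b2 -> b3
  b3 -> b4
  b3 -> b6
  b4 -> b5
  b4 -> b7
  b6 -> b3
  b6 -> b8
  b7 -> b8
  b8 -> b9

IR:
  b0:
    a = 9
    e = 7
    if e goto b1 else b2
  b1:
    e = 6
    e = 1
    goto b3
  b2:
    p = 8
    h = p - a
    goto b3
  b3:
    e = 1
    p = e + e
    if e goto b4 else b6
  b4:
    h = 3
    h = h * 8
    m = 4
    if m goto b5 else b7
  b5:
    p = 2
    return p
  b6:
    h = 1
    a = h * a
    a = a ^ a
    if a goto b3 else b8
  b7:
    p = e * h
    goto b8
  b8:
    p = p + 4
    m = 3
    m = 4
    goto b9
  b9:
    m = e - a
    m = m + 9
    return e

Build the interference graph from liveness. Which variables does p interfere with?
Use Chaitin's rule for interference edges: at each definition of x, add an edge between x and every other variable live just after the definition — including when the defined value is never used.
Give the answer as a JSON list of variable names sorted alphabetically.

Block summaries:
  b0 def {a,e} use ∅
  b1 def {e} use ∅
  b2 def {h,p} use {a}
  b3 def {e,p} use ∅
  b4 def {h,m} use ∅
  b5 def {p} use ∅
  b6 def {a,h} use {a}
  b7 def {p} use {e,h}
  b8 def {m,p} use {p}
  b9 def {m} use {a,e}

Live sets:
  live b0: ∅→{a}
  live b1: {a}→{a}
  live b2: {a}→{a}
  live b3: {a}→{a,e,p}
  live b4: {a,e}→{a,e,h}
  live b5: ∅→∅
  live b6: {a,e,p}→{a,e,p}
  live b7: {a,e,h}→{a,e,p}
  live b8: {a,e,p}→{a,e}
  live b9: {a,e}→∅

Interference:
  a — {e,h,m,p}
  e — {a,h,m,p}
  h — {a,e,m,p}
  m — {a,e,h}
  p — {a,e,h}

N(p) = ["a", "e", "h"]

Answer: ["a", "e", "h"]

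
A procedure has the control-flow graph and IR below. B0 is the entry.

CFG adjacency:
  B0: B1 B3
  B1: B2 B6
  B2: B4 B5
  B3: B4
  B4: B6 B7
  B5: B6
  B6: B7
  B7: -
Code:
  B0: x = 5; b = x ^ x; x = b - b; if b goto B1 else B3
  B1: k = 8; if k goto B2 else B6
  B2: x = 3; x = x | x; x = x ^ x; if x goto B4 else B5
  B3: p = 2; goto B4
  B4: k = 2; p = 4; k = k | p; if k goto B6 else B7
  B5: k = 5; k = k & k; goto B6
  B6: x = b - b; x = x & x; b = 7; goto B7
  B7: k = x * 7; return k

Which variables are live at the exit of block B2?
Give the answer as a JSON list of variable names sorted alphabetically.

Block summaries:
  B0 def {b,x} use ∅
  B1 def {k} use ∅
  B2 def {x} use ∅
  B3 def {p} use ∅
  B4 def {k,p} use ∅
  B5 def {k} use ∅
  B6 def {b,x} use {b}
  B7 def {k} use {x}

Live sets:
  B0 li=∅ lo={b,x}
  B1 li={b} lo={b}
  B2 li={b} lo={b,x}
  B3 li={b,x} lo={b,x}
  B4 li={b,x} lo={b,x}
  B5 li={b} lo={b}
  B6 li={b} lo={x}
  B7 li={x} lo=∅

live-out(B2) = ["b", "x"]

Answer: ["b", "x"]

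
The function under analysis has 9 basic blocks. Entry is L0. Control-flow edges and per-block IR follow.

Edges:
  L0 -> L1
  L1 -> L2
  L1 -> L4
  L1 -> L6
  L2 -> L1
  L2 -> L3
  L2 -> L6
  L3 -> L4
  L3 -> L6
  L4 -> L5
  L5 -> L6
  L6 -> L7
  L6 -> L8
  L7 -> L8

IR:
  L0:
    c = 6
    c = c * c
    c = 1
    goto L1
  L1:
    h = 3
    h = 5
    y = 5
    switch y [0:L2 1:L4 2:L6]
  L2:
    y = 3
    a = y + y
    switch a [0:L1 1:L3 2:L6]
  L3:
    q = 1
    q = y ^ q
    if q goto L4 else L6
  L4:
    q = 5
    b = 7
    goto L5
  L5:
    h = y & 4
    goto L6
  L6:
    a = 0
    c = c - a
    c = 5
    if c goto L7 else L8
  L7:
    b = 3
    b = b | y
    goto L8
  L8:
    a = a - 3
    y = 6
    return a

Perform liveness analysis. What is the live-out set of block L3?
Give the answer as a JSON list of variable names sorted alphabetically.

Answer: ["c", "y"]

Derivation:
Block summaries:
  L0 def {c} use ∅
  L1 def {h,y} use ∅
  L2 def {a,y} use ∅
  L3 def {q} use {y}
  L4 def {b,q} use ∅
  L5 def {h} use {y}
  L6 def {a,c} use {c}
  L7 def {b} use {y}
  L8 def {a,y} use {a}

Backward fixpoint:
  L0: in=∅ out={c}
  L1: in={c} out={c,y}
  L2: in={c} out={c,y}
  L3: in={c,y} out={c,y}
  L4: in={c,y} out={c,y}
  L5: in={c,y} out={c,y}
  L6: in={c,y} out={a,y}
  L7: in={a,y} out={a}
  L8: in={a} out=∅

live-out(L3) = ["c", "y"]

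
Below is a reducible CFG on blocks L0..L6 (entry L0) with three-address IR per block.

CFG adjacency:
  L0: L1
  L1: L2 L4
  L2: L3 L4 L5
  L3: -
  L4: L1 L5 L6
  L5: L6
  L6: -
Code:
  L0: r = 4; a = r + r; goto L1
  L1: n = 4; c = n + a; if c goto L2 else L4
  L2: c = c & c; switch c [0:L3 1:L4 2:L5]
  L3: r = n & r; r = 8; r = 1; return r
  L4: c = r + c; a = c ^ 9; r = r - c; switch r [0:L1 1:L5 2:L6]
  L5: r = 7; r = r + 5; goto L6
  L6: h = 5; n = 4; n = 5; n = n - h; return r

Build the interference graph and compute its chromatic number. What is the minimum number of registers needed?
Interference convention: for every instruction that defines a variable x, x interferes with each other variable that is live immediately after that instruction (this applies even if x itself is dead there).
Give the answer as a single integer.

Answer: 4

Analysis:
def/use:
  L0 def {a,r} use ∅
  L1 def {c,n} use {a}
  L2 def {c} use {c}
  L3 def {r} use {n,r}
  L4 def {a,c,r} use {c,r}
  L5 def {r} use ∅
  L6 def {h,n} use {r}

Liveness:
  L0: in=∅ out={a,r}
  L1: in={a,r} out={c,n,r}
  L2: in={c,n,r} out={c,n,r}
  L3: in={n,r} out=∅
  L4: in={c,r} out={a,r}
  L5: in=∅ out={r}
  L6: in={r} out=∅

Interfere edges:
  a: {c,n,r}
  c: {a,n,r}
  h: {n,r}
  n: {a,c,h,r}
  r: {a,c,h,n}

Chromatic number:
  {a,c,n,r} pairwise interfere (4-clique) ⇒ χ ≥ 4
  assign a→c2 c→c3 h→c2 n→c0 r→c1 — no edge inside a register ⇒ χ ≤ 4
  χ = 4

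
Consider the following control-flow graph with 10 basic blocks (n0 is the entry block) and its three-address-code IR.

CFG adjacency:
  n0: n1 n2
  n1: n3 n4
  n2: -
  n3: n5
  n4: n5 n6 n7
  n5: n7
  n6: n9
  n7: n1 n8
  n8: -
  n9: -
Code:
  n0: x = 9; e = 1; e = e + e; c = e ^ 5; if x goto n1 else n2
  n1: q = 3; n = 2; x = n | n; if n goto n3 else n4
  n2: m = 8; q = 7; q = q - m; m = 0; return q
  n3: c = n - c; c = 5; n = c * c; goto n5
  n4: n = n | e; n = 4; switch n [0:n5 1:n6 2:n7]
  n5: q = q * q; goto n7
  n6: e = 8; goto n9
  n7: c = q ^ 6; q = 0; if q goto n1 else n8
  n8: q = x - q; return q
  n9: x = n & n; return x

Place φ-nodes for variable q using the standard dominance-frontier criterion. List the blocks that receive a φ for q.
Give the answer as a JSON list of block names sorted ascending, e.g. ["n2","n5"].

Answer: ["n1", "n7"]

Working:
idom tree: n1←n0 n2←n0 n3←n1 n4←n1 n5←n1 n6←n4 n7←n1 n8←n7 n9←n6
Dom at joins:
  n1: preds {n0,n7}: {n0} ∩ {n0,n1,n7} = {n0}; idom=n0
  n5: preds {n3,n4}: {n0,n1,n3} ∩ {n0,n1,n4} = {n0,n1}; idom=n1
  n7: preds {n4,n5}: {n0,n1,n4} ∩ {n0,n1,n5} = {n0,n1}; idom=n1

Frontier:
  join n1 pred n0: · stop@n0
  join n1 pred n7: n7→n1 stop@n0
  join n5 pred n3: n3 stop@n1
  join n5 pred n4: n4 stop@n1
  join n7 pred n4: n4 stop@n1
  join n7 pred n5: n5 stop@n1
  DF(n0)=∅
  DF(n1)={n1}
  DF(n2)=∅
  DF(n3)={n5}
  DF(n4)={n5,n7}
  DF(n5)={n7}
  DF(n6)=∅
  DF(n7)={n1}
  DF(n8)=∅
  DF(n9)=∅

φ for q: defs {n1,n2,n5,n7,n8}
  DF⁺ = {n1,n7}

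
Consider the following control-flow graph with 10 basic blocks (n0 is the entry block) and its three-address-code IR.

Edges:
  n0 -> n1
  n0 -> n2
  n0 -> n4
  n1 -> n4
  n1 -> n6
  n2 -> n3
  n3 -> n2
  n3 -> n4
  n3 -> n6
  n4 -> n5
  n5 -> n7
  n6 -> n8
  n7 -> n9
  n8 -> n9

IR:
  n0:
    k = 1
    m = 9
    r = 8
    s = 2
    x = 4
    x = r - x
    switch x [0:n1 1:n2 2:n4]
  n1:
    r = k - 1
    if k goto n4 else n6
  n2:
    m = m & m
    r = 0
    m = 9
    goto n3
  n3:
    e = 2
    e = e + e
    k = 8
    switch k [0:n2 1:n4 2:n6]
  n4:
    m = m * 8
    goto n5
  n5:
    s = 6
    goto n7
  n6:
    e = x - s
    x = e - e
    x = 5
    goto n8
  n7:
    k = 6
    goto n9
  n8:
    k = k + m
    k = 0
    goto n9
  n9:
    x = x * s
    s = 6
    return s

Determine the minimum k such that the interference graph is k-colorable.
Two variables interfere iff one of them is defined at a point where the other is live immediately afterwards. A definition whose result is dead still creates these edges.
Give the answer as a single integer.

Per-block:
  n0 def {k,m,r,s,x} use ∅
  n1 def {r} use {k}
  n2 def {m,r} use {m}
  n3 def {e,k} use ∅
  n4 def {m} use {m}
  n5 def {s} use ∅
  n6 def {e,x} use {s,x}
  n7 def {k} use ∅
  n8 def {k} use {k,m}
  n9 def {s,x} use {s,x}

Backward fixpoint:
  n0: in=∅ out={k,m,s,x}
  n1: in={k,m,s,x} out={k,m,s,x}
  n2: in={m,s,x} out={m,s,x}
  n3: in={m,s,x} out={k,m,s,x}
  n4: in={m,x} out={x}
  n5: in={x} out={s,x}
  n6: in={k,m,s,x} out={k,m,s,x}
  n7: in={s,x} out={s,x}
  n8: in={k,m,s,x} out={s,x}
  n9: in={s,x} out=∅

Conflict graph:
  e: {k,m,s,x}
  k: {e,m,r,s,x}
  m: {e,k,r,s,x}
  r: {k,m,s,x}
  s: {e,k,m,r,x}
  x: {e,k,m,r,s}

Registers:
  clique {e,k,m,s,x} ⇒ need ≥ 5
  assign e→c4 k→c0 m→c1 r→c4 s→c2 x→c3 — no edge inside a register ⇒ χ ≤ 5
  χ = 5

Answer: 5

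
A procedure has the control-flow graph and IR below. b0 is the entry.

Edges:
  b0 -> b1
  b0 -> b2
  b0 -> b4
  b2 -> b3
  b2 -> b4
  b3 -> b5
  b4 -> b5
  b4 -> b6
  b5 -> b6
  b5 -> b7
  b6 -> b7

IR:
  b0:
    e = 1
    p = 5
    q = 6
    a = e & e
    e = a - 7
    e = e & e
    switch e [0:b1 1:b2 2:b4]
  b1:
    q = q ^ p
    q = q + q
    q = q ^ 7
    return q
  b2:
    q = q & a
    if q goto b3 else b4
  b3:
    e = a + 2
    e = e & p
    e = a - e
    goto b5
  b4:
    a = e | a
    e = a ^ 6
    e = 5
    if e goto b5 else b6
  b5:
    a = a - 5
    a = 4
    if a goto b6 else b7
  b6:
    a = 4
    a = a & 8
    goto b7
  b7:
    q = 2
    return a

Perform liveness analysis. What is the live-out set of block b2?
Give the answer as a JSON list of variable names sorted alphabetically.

Answer: ["a", "e", "p"]

Working:
Block summaries:
  b0: def={a,e,p,q} ue=∅
  b1: def={q} ue={p,q}
  b2: def={q} ue={a,q}
  b3: def={e} ue={a,p}
  b4: def={a,e} ue={a,e}
  b5: def={a} ue={a}
  b6: def={a} ue=∅
  b7: def={q} ue={a}

Live sets:
  live b0: ∅→{a,e,p,q}
  live b1: {p,q}→∅
  live b2: {a,e,p,q}→{a,e,p}
  live b3: {a,p}→{a}
  live b4: {a,e}→{a}
  live b5: {a}→{a}
  live b6: ∅→{a}
  live b7: {a}→∅

live-out(b2) = ["a", "e", "p"]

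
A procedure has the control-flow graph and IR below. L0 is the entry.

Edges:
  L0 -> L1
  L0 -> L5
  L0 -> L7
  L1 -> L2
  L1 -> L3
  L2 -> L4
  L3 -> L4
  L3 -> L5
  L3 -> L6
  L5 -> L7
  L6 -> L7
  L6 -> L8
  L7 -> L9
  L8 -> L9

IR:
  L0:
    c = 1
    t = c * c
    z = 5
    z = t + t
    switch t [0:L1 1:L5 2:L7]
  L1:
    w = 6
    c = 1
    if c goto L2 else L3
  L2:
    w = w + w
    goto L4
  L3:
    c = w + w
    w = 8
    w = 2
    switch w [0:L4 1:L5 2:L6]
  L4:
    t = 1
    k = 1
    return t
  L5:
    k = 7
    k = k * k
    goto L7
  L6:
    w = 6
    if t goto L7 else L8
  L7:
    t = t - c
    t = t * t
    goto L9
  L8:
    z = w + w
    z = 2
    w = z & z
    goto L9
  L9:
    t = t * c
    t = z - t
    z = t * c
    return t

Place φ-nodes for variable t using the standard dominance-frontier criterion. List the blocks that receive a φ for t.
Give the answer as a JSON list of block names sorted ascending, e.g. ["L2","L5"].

idom tree: L1←L0 L2←L1 L3←L1 L4←L1 L5←L0 L6←L3 L7←L0 L8←L6 L9←L0
Dom∩ at merges:
  L4: preds {L2,L3}: {L0,L1,L2} ∩ {L0,L1,L3} = {L0,L1}; idom=L1
  L5: preds {L0,L3}: {L0} ∩ {L0,L1,L3} = {L0}; idom=L0
  L7: preds {L0,L5,L6}: {L0} ∩ {L0,L5} ∩ {L0,L1,L3,L6} = {L0}; idom=L0
  L9: preds {L7,L8}: {L0,L7} ∩ {L0,L1,L3,L6,L8} = {L0}; idom=L0

Frontier:
  L4←L2: walk L2 to L1
  L4←L3: walk L3 to L1
  L5←L0: walk · to L0
  L5←L3: walk L3→L1 to L0
  L7←L0: walk · to L0
  L7←L5: walk L5 to L0
  L7←L6: walk L6→L3→L1 to L0
  L9←L7: walk L7 to L0
  L9←L8: walk L8→L6→L3→L1 to L0
  L0: DF=∅
  L1: DF={L5,L7,L9}
  L2: DF={L4}
  L3: DF={L4,L5,L7,L9}
  L4: DF=∅
  L5: DF={L7}
  L6: DF={L7,L9}
  L7: DF={L9}
  L8: DF={L9}
  L9: DF=∅

φ for t: defs {L0,L4,L7,L9}
  DF⁺ = {L9}

Answer: ["L9"]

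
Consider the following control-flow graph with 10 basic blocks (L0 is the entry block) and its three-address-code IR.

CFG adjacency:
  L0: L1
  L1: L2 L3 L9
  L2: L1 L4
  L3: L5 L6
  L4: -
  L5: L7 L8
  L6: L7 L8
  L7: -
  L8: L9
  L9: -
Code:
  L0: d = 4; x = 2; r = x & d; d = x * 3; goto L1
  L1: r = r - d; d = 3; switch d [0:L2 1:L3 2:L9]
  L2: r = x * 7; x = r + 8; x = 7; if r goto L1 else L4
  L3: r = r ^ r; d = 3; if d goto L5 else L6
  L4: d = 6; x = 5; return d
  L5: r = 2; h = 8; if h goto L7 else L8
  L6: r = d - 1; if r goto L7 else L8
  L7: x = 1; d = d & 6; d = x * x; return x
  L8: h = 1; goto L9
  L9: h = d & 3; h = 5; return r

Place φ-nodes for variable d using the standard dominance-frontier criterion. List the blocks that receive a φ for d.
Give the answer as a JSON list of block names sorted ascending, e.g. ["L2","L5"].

idom tree: L1←L0 L2←L1 L3←L1 L4←L2 L5←L3 L6←L3 L7←L3 L8←L3 L9←L1
Join-block Dom:
  L1: preds {L0,L2}: {L0} ∩ {L0,L1,L2} = {L0}; idom=L0
  L7: preds {L5,L6}: {L0,L1,L3,L5} ∩ {L0,L1,L3,L6} = {L0,L1,L3}; idom=L3
  L8: preds {L5,L6}: {L0,L1,L3,L5} ∩ {L0,L1,L3,L6} = {L0,L1,L3}; idom=L3
  L9: preds {L1,L8}: {L0,L1} ∩ {L0,L1,L3,L8} = {L0,L1}; idom=L1

DF walk-up:
  join L1 pred L0: · stop@L0
  join L1 pred L2: L2→L1 stop@L0
  join L7 pred L5: L5 stop@L3
  join L7 pred L6: L6 stop@L3
  join L8 pred L5: L5 stop@L3
  join L8 pred L6: L6 stop@L3
  join L9 pred L1: · stop@L1
  join L9 pred L8: L8→L3 stop@L1
  DF(L0)=∅
  DF(L1)={L1}
  DF(L2)={L1}
  DF(L3)={L9}
  DF(L4)=∅
  DF(L5)={L7,L8}
  DF(L6)={L7,L8}
  DF(L7)=∅
  DF(L8)={L9}
  DF(L9)=∅

φ for d: defs {L0,L1,L3,L4,L7}
  DF⁺ = {L1,L9}

Answer: ["L1", "L9"]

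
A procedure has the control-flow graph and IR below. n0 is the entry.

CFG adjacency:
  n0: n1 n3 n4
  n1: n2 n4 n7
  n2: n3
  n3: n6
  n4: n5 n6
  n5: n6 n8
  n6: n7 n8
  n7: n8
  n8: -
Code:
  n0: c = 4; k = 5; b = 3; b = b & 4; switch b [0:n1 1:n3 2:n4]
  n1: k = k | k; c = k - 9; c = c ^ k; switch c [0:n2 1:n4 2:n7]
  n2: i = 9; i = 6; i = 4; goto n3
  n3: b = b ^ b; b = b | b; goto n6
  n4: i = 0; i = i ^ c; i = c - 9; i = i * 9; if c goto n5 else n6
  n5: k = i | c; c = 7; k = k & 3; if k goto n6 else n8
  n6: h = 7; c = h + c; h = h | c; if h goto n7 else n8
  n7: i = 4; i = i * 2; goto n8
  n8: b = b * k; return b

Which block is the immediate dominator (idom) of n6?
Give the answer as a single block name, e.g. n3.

idom tree: n1←n0 n2←n1 n3←n0 n4←n0 n5←n4 n6←n0 n7←n0 n8←n0
Join-block Dom:
  n3: preds {n0,n2}: {n0} ∩ {n0,n1,n2} = {n0}; idom=n0
  n4: preds {n0,n1}: {n0} ∩ {n0,n1} = {n0}; idom=n0
  n6: preds {n3,n4,n5}: {n0,n3} ∩ {n0,n4} ∩ {n0,n4,n5} = {n0}; idom=n0
  n7: preds {n1,n6}: {n0,n1} ∩ {n0,n6} = {n0}; idom=n0
  n8: preds {n5,n6,n7}: {n0,n4,n5} ∩ {n0,n6} ∩ {n0,n7} = {n0}; idom=n0

idom(n6) = n0

Answer: n0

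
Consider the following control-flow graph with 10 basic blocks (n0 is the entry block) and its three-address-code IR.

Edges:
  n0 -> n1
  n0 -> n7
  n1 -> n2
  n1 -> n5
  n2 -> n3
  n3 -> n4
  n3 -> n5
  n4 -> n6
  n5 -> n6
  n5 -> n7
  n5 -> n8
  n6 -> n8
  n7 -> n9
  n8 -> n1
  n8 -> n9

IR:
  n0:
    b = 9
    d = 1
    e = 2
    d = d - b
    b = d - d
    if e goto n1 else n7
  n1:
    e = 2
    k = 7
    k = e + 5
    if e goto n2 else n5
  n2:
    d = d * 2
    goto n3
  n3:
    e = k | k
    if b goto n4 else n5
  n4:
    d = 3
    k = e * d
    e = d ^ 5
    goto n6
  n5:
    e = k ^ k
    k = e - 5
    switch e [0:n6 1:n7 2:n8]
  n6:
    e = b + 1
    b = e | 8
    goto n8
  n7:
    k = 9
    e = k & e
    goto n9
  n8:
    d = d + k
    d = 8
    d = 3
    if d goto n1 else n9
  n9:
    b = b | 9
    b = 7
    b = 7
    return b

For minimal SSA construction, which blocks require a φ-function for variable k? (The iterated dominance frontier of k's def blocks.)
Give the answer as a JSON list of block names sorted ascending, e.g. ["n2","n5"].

Answer: ["n1", "n6", "n7", "n8", "n9"]

Analysis:
idom tree: n1←n0 n2←n1 n3←n2 n4←n3 n5←n1 n6←n1 n7←n0 n8←n1 n9←n0
Dom at joins:
  n1: preds {n0,n8}: {n0} ∩ {n0,n1,n8} = {n0}; idom=n0
  n5: preds {n1,n3}: {n0,n1} ∩ {n0,n1,n2,n3} = {n0,n1}; idom=n1
  n6: preds {n4,n5}: {n0,n1,n2,n3,n4} ∩ {n0,n1,n5} = {n0,n1}; idom=n1
  n7: preds {n0,n5}: {n0} ∩ {n0,n1,n5} = {n0}; idom=n0
  n8: preds {n5,n6}: {n0,n1,n5} ∩ {n0,n1,n6} = {n0,n1}; idom=n1
  n9: preds {n7,n8}: {n0,n7} ∩ {n0,n1,n8} = {n0}; idom=n0

DF derivation:
  n1←n0: walk · to n0
  n1←n8: walk n8→n1 to n0
  n5←n1: walk · to n1
  n5←n3: walk n3→n2 to n1
  n6←n4: walk n4→n3→n2 to n1
  n6←n5: walk n5 to n1
  n7←n0: walk · to n0
  n7←n5: walk n5→n1 to n0
  n8←n5: walk n5 to n1
  n8←n6: walk n6 to n1
  n9←n7: walk n7 to n0
  n9←n8: walk n8→n1 to n0
  n0 → ∅
  n1 → {n1,n7,n9}
  n2 → {n5,n6}
  n3 → {n5,n6}
  n4 → {n6}
  n5 → {n6,n7,n8}
  n6 → {n8}
  n7 → {n9}
  n8 → {n1,n9}
  n9 → ∅

φ for k: defs {n1,n4,n5,n7}
  DF⁺ = {n1,n6,n7,n8,n9}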